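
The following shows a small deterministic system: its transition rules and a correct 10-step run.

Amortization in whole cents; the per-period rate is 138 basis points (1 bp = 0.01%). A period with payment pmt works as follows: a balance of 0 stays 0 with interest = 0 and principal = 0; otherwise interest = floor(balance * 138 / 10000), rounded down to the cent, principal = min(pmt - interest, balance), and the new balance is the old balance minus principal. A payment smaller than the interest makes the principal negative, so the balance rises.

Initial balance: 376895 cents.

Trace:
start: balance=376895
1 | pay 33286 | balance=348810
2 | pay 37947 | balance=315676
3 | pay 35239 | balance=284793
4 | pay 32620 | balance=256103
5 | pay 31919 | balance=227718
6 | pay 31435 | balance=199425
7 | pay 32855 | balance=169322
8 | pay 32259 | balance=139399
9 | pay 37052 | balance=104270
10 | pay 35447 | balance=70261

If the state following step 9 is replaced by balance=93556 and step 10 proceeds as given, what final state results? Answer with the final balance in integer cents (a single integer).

59400

state after step 9 := balance=93556
10 | pay 35447 | balance=59400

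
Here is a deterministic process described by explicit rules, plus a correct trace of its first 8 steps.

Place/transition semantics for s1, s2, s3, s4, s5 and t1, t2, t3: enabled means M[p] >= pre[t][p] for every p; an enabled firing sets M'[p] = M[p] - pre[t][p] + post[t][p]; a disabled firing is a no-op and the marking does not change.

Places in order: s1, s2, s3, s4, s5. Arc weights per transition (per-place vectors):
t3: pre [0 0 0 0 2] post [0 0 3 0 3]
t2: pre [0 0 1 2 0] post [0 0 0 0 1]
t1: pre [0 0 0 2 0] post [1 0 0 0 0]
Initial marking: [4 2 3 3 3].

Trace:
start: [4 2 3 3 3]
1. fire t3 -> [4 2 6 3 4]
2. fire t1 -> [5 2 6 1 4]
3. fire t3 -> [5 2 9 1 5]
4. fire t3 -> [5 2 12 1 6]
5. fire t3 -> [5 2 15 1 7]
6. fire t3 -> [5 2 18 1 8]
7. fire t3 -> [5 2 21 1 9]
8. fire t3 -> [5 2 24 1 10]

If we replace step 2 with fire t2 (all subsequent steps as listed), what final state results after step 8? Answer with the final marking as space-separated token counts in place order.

4 2 23 1 11

(re-executing from step 2 with the substitution; state before step 2: [4 2 6 3 4])
2. fire t2 -> [4 2 5 1 5]
3. fire t3 -> [4 2 8 1 6]
4. fire t3 -> [4 2 11 1 7]
5. fire t3 -> [4 2 14 1 8]
6. fire t3 -> [4 2 17 1 9]
7. fire t3 -> [4 2 20 1 10]
8. fire t3 -> [4 2 23 1 11]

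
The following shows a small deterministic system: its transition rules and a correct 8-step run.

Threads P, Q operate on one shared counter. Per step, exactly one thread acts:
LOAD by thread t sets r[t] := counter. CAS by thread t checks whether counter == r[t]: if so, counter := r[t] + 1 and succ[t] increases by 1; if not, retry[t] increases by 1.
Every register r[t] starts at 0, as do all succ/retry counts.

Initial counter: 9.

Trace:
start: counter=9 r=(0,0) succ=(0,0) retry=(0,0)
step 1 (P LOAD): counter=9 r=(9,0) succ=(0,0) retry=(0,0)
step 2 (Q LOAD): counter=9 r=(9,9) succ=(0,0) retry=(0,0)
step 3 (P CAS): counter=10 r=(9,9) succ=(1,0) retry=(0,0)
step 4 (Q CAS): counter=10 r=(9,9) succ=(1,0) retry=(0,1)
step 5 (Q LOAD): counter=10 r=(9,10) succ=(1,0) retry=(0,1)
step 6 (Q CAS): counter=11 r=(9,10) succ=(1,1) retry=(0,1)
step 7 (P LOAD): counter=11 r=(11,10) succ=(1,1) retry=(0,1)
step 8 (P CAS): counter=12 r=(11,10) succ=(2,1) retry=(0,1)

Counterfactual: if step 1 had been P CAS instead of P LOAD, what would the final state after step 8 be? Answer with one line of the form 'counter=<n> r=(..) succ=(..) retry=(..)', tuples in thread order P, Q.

(re-executing from step 1 with the substitution; state before step 1: counter=9 r=(0,0) succ=(0,0) retry=(0,0))
step 1 (P CAS): counter=9 r=(0,0) succ=(0,0) retry=(1,0)
step 2 (Q LOAD): counter=9 r=(0,9) succ=(0,0) retry=(1,0)
step 3 (P CAS): counter=9 r=(0,9) succ=(0,0) retry=(2,0)
step 4 (Q CAS): counter=10 r=(0,9) succ=(0,1) retry=(2,0)
step 5 (Q LOAD): counter=10 r=(0,10) succ=(0,1) retry=(2,0)
step 6 (Q CAS): counter=11 r=(0,10) succ=(0,2) retry=(2,0)
step 7 (P LOAD): counter=11 r=(11,10) succ=(0,2) retry=(2,0)
step 8 (P CAS): counter=12 r=(11,10) succ=(1,2) retry=(2,0)

counter=12 r=(11,10) succ=(1,2) retry=(2,0)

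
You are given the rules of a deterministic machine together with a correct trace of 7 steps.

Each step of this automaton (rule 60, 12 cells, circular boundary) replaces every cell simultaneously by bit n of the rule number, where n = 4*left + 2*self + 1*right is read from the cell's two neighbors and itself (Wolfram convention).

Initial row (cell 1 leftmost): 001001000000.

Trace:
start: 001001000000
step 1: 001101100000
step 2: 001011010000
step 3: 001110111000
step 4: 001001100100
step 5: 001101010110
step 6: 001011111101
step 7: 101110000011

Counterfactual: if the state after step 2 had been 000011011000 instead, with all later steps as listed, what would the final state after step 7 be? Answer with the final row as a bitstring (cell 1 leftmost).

state after step 2 := 000011011000
step 3: 000010110100
step 4: 000011101110
step 5: 000010011001
step 6: 100011010101
step 7: 010010111111

010010111111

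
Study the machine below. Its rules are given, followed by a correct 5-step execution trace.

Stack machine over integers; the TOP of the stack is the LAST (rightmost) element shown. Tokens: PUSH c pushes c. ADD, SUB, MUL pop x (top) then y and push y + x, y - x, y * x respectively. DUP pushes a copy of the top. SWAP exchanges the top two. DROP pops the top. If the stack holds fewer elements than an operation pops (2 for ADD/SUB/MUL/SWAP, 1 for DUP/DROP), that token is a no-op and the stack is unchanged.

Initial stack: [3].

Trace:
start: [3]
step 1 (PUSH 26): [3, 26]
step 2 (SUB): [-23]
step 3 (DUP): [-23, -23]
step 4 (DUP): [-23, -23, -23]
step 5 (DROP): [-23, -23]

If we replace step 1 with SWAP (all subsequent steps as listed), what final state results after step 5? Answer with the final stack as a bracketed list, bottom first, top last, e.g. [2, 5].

(re-executing from step 1 with the substitution; state before step 1: [3])
step 1 (SWAP): [3]
step 2 (SUB): [3]
step 3 (DUP): [3, 3]
step 4 (DUP): [3, 3, 3]
step 5 (DROP): [3, 3]

[3, 3]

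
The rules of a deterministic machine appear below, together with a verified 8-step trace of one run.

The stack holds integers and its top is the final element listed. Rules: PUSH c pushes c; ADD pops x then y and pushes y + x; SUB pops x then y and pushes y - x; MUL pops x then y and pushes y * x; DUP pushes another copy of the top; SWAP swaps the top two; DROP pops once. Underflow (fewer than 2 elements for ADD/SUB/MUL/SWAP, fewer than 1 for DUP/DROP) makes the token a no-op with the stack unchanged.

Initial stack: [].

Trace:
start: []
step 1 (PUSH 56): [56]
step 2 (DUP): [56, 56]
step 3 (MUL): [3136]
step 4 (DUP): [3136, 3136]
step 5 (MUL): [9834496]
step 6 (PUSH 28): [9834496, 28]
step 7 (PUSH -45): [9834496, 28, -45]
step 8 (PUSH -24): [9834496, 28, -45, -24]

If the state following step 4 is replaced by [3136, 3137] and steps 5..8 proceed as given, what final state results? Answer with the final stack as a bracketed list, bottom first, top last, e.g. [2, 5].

[9837632, 28, -45, -24]

state after step 4 := [3136, 3137]
step 5 (MUL): [9837632]
step 6 (PUSH 28): [9837632, 28]
step 7 (PUSH -45): [9837632, 28, -45]
step 8 (PUSH -24): [9837632, 28, -45, -24]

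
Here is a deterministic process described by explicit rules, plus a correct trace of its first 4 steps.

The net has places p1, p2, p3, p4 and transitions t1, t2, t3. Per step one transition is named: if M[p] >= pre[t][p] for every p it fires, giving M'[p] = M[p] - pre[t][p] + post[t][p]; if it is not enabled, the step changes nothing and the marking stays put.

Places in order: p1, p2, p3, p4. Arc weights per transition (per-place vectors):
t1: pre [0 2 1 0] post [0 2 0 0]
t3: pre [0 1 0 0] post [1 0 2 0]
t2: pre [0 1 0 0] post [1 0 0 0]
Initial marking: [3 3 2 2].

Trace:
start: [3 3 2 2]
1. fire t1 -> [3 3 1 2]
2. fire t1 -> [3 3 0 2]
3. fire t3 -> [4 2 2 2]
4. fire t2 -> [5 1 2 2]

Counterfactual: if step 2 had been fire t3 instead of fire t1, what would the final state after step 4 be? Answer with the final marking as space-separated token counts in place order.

6 0 5 2

(re-executing from step 2 with the substitution; state before step 2: [3 3 1 2])
2. fire t3 -> [4 2 3 2]
3. fire t3 -> [5 1 5 2]
4. fire t2 -> [6 0 5 2]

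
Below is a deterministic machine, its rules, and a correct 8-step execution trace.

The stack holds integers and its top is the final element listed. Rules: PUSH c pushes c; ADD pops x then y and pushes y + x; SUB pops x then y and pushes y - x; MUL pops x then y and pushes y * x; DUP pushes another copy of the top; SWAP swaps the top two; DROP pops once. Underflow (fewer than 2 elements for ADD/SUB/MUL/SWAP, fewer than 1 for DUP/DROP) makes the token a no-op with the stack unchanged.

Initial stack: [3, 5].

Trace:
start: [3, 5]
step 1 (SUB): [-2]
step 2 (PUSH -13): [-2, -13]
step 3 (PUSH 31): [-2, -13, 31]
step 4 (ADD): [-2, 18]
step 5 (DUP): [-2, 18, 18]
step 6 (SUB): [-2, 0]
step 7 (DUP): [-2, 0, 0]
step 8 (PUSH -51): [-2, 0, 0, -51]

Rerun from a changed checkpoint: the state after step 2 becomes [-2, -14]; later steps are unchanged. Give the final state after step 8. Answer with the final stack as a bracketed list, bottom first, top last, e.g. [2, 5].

[-2, 0, 0, -51]

state after step 2 := [-2, -14]
step 3 (PUSH 31): [-2, -14, 31]
step 4 (ADD): [-2, 17]
step 5 (DUP): [-2, 17, 17]
step 6 (SUB): [-2, 0]
step 7 (DUP): [-2, 0, 0]
step 8 (PUSH -51): [-2, 0, 0, -51]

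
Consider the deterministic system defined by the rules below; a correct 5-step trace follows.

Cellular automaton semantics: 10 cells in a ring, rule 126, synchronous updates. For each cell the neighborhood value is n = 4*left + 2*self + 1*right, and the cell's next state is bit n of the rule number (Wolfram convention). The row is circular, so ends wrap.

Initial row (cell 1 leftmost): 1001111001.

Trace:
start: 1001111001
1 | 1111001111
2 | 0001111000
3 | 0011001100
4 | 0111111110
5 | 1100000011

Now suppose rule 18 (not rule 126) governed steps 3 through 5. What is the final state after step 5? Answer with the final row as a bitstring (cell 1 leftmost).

1000110001

(re-executing steps 3..5 under rule 18; state before step 3: 0001111000)
3 | 0010000100
4 | 0101001010
5 | 1000110001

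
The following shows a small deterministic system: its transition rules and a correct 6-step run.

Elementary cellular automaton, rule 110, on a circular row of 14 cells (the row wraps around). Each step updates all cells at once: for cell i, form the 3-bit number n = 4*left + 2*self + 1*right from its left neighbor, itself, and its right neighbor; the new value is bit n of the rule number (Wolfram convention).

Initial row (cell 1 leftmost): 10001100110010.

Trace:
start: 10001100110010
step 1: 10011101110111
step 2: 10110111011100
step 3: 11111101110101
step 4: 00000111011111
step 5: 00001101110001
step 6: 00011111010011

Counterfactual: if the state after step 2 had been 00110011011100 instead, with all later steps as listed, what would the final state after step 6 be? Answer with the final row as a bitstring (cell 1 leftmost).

00011101111111

state after step 2 := 00110011011100
step 3: 01110111110100
step 4: 11011100011100
step 5: 11110100110101
step 6: 00011101111111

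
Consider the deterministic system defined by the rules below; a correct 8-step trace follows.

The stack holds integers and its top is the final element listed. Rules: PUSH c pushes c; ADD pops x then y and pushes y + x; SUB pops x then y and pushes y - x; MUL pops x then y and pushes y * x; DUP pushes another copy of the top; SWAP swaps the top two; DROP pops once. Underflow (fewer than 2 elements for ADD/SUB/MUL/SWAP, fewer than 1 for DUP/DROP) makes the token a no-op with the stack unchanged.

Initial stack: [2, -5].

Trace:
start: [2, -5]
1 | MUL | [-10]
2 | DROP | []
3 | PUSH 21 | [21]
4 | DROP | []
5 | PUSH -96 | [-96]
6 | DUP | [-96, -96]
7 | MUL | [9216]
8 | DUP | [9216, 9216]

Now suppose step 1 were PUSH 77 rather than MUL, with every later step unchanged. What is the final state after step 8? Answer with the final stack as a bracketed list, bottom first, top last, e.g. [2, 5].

(re-executing from step 1 with the substitution; state before step 1: [2, -5])
1 | PUSH 77 | [2, -5, 77]
2 | DROP | [2, -5]
3 | PUSH 21 | [2, -5, 21]
4 | DROP | [2, -5]
5 | PUSH -96 | [2, -5, -96]
6 | DUP | [2, -5, -96, -96]
7 | MUL | [2, -5, 9216]
8 | DUP | [2, -5, 9216, 9216]

[2, -5, 9216, 9216]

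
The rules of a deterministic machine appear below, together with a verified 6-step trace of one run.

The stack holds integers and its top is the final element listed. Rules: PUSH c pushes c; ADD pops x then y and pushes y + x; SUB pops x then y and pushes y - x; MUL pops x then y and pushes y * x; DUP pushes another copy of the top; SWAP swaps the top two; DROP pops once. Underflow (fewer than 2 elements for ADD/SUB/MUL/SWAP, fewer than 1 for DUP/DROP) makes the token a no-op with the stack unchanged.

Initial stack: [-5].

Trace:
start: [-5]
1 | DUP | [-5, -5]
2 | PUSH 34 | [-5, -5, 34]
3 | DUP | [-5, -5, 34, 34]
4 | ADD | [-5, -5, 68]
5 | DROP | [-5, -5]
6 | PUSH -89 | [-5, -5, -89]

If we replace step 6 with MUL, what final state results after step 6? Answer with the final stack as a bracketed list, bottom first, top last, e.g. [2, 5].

(re-executing from step 6 with the substitution; state before step 6: [-5, -5])
6 | MUL | [25]

[25]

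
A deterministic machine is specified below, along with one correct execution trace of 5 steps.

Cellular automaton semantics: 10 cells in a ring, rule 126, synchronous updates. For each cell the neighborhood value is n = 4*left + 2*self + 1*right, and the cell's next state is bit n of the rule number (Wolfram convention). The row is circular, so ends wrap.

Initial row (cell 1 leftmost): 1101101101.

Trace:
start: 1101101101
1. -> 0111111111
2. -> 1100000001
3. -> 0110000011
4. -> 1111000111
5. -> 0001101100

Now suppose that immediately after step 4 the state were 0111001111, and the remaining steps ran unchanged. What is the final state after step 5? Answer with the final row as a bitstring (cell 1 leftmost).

1101111001

state after step 4 := 0111001111
5. -> 1101111001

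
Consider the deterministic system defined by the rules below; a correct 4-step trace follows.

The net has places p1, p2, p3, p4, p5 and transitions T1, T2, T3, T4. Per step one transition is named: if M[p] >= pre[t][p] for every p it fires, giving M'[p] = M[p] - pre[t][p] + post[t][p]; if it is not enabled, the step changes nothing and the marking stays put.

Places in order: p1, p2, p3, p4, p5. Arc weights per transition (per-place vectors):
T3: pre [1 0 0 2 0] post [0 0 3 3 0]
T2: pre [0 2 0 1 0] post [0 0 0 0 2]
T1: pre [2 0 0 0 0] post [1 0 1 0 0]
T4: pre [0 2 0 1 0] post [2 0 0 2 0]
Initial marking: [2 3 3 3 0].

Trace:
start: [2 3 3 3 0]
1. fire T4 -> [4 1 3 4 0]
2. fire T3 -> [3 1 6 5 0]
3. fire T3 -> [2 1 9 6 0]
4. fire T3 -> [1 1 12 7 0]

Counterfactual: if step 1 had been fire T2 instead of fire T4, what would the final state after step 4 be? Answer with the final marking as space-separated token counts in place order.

0 1 9 4 2

(re-executing from step 1 with the substitution; state before step 1: [2 3 3 3 0])
1. fire T2 -> [2 1 3 2 2]
2. fire T3 -> [1 1 6 3 2]
3. fire T3 -> [0 1 9 4 2]
4. fire T3 -> [0 1 9 4 2]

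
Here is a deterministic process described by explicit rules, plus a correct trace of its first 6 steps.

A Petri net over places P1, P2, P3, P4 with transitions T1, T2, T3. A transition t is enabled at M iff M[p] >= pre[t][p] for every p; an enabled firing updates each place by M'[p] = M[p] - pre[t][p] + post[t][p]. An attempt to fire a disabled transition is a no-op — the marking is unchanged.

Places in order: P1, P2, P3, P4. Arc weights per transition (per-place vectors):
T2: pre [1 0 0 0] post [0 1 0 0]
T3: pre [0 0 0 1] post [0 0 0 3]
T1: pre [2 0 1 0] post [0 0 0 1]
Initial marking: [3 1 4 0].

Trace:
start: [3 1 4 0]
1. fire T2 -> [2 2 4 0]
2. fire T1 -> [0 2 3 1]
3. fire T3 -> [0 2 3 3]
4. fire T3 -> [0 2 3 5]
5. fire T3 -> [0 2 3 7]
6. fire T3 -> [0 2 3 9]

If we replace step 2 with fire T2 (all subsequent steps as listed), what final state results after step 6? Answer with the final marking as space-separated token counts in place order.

1 3 4 0

(re-executing from step 2 with the substitution; state before step 2: [2 2 4 0])
2. fire T2 -> [1 3 4 0]
3. fire T3 -> [1 3 4 0]
4. fire T3 -> [1 3 4 0]
5. fire T3 -> [1 3 4 0]
6. fire T3 -> [1 3 4 0]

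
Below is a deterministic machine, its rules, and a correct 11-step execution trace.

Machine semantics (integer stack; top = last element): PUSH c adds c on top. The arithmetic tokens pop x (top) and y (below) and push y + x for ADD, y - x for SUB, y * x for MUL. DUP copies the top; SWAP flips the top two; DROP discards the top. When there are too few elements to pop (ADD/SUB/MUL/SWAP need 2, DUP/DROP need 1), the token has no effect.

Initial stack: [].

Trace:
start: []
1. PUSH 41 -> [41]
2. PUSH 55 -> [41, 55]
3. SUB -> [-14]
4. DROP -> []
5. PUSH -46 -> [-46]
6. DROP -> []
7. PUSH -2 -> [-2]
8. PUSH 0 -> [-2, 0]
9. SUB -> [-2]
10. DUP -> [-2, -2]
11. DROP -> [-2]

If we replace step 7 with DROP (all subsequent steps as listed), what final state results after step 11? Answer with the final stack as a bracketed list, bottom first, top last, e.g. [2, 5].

[0]

(re-executing from step 7 with the substitution; state before step 7: [])
7. DROP -> []
8. PUSH 0 -> [0]
9. SUB -> [0]
10. DUP -> [0, 0]
11. DROP -> [0]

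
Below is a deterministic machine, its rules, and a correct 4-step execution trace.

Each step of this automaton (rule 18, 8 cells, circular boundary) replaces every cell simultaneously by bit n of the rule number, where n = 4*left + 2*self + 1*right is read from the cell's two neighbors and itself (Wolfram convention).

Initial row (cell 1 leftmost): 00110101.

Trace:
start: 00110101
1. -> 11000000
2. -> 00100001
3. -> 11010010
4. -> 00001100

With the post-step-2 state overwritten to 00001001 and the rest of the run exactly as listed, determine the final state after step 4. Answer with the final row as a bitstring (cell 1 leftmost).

state after step 2 := 00001001
3. -> 10010110
4. -> 01100000

01100000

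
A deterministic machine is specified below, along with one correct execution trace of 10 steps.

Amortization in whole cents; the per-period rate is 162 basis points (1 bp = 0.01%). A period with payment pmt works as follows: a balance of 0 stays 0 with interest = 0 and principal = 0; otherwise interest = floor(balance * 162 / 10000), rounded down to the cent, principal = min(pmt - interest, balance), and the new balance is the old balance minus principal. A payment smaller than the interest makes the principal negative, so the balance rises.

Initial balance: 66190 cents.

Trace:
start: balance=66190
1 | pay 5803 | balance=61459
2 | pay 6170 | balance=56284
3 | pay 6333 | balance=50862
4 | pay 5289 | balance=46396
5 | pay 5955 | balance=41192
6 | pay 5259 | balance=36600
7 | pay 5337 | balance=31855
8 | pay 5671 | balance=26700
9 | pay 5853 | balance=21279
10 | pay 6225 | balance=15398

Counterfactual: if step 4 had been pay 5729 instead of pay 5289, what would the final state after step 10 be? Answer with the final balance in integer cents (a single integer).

14913

(re-executing from step 4 with the substitution; state before step 4: balance=50862)
4 | pay 5729 | balance=45956
5 | pay 5955 | balance=40745
6 | pay 5259 | balance=36146
7 | pay 5337 | balance=31394
8 | pay 5671 | balance=26231
9 | pay 5853 | balance=20802
10 | pay 6225 | balance=14913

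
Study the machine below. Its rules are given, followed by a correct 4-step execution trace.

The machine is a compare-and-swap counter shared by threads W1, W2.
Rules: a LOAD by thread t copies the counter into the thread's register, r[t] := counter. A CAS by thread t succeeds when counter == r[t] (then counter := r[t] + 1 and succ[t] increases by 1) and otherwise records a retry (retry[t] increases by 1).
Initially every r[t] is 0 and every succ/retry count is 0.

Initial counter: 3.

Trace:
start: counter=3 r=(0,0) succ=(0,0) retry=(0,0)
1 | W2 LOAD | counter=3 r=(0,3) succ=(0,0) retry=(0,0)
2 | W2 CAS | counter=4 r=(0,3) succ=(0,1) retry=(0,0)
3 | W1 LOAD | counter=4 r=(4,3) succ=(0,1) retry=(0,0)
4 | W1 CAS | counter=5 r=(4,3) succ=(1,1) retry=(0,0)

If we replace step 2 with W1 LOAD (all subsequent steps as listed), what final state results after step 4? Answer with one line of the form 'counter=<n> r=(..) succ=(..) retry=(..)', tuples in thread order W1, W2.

counter=4 r=(3,3) succ=(1,0) retry=(0,0)

(re-executing from step 2 with the substitution; state before step 2: counter=3 r=(0,3) succ=(0,0) retry=(0,0))
2 | W1 LOAD | counter=3 r=(3,3) succ=(0,0) retry=(0,0)
3 | W1 LOAD | counter=3 r=(3,3) succ=(0,0) retry=(0,0)
4 | W1 CAS | counter=4 r=(3,3) succ=(1,0) retry=(0,0)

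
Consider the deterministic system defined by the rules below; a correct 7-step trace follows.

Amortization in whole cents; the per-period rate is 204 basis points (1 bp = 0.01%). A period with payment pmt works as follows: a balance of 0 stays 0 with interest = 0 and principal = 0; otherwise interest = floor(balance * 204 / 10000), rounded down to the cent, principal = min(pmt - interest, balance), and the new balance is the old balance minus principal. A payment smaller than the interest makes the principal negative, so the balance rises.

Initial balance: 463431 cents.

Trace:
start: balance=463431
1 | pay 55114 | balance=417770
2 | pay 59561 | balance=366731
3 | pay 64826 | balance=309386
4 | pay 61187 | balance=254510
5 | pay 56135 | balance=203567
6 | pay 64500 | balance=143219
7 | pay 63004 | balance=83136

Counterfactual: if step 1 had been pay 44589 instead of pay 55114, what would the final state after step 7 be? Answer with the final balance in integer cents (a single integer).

95018

(re-executing from step 1 with the substitution; state before step 1: balance=463431)
1 | pay 44589 | balance=428295
2 | pay 59561 | balance=377471
3 | pay 64826 | balance=320345
4 | pay 61187 | balance=265693
5 | pay 56135 | balance=214978
6 | pay 64500 | balance=154863
7 | pay 63004 | balance=95018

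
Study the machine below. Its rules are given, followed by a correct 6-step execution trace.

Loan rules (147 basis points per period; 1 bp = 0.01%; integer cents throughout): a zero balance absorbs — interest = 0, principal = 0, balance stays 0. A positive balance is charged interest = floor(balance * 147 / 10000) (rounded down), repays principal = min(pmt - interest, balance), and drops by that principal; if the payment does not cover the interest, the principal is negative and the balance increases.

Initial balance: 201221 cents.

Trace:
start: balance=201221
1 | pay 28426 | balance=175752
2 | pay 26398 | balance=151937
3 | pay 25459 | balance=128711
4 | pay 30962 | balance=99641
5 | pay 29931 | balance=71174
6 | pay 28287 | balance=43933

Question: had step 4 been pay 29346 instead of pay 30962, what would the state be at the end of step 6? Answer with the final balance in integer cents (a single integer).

45597

(re-executing from step 4 with the substitution; state before step 4: balance=128711)
4 | pay 29346 | balance=101257
5 | pay 29931 | balance=72814
6 | pay 28287 | balance=45597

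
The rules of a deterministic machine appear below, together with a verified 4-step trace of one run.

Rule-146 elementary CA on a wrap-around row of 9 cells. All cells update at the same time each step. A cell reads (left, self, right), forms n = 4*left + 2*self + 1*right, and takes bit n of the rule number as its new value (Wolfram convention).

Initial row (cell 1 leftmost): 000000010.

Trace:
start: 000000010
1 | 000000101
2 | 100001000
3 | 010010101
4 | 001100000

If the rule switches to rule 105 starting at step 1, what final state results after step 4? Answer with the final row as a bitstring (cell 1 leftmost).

001100010

(re-executing steps 1..4 under rule 105; state before step 1: 000000010)
1 | 111111000
2 | 100001010
3 | 001100101
4 | 001100010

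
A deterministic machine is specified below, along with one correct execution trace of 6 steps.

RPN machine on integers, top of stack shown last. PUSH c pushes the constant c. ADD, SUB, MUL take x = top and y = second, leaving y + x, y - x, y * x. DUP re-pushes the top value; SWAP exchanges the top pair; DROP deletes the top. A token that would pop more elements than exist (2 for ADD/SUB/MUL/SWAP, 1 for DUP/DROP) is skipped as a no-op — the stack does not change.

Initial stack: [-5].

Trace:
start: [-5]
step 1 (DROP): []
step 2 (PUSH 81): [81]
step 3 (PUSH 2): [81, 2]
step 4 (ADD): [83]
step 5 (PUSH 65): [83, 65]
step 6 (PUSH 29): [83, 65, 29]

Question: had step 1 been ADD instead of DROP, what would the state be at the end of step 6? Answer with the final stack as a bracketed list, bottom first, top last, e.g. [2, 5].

[-5, 83, 65, 29]

(re-executing from step 1 with the substitution; state before step 1: [-5])
step 1 (ADD): [-5]
step 2 (PUSH 81): [-5, 81]
step 3 (PUSH 2): [-5, 81, 2]
step 4 (ADD): [-5, 83]
step 5 (PUSH 65): [-5, 83, 65]
step 6 (PUSH 29): [-5, 83, 65, 29]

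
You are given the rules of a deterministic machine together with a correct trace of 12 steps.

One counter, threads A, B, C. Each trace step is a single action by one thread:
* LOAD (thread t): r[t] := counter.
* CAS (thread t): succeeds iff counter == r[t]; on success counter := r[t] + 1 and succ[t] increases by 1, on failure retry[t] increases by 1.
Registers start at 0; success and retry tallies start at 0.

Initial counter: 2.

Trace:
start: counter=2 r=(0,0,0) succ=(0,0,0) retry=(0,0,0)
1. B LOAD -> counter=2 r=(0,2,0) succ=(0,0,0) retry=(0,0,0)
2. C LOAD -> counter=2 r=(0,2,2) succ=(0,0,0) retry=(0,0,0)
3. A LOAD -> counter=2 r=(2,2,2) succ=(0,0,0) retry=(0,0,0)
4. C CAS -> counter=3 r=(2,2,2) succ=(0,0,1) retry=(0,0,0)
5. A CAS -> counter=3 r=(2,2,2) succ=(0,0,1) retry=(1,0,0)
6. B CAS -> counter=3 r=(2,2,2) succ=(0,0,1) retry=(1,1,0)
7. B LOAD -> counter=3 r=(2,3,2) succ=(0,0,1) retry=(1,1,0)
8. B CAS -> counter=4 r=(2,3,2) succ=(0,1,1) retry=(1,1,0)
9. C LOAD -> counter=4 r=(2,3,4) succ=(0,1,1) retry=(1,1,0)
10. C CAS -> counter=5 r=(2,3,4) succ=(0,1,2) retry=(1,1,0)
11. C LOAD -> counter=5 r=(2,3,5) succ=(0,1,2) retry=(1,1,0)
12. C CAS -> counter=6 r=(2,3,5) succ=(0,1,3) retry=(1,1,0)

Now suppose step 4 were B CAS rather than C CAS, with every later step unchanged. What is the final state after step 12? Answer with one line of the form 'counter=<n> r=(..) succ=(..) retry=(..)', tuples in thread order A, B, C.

counter=6 r=(2,3,5) succ=(0,2,2) retry=(1,1,0)

(re-executing from step 4 with the substitution; state before step 4: counter=2 r=(2,2,2) succ=(0,0,0) retry=(0,0,0))
4. B CAS -> counter=3 r=(2,2,2) succ=(0,1,0) retry=(0,0,0)
5. A CAS -> counter=3 r=(2,2,2) succ=(0,1,0) retry=(1,0,0)
6. B CAS -> counter=3 r=(2,2,2) succ=(0,1,0) retry=(1,1,0)
7. B LOAD -> counter=3 r=(2,3,2) succ=(0,1,0) retry=(1,1,0)
8. B CAS -> counter=4 r=(2,3,2) succ=(0,2,0) retry=(1,1,0)
9. C LOAD -> counter=4 r=(2,3,4) succ=(0,2,0) retry=(1,1,0)
10. C CAS -> counter=5 r=(2,3,4) succ=(0,2,1) retry=(1,1,0)
11. C LOAD -> counter=5 r=(2,3,5) succ=(0,2,1) retry=(1,1,0)
12. C CAS -> counter=6 r=(2,3,5) succ=(0,2,2) retry=(1,1,0)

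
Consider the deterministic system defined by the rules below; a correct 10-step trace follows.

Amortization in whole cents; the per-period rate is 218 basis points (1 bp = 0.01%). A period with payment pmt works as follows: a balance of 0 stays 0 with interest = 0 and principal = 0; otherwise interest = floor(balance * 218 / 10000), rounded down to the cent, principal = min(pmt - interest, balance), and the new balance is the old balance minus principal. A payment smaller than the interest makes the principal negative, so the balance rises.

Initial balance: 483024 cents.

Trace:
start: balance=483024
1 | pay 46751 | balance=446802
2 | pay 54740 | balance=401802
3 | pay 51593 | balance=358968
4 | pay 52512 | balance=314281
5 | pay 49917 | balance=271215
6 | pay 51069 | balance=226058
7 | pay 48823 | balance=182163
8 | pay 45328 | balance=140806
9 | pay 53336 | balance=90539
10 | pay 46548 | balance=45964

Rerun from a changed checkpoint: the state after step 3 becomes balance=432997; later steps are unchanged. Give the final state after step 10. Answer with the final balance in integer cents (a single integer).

state after step 3 := balance=432997
4 | pay 52512 | balance=389924
5 | pay 49917 | balance=348507
6 | pay 51069 | balance=305035
7 | pay 48823 | balance=262861
8 | pay 45328 | balance=223263
9 | pay 53336 | balance=174794
10 | pay 46548 | balance=132056

132056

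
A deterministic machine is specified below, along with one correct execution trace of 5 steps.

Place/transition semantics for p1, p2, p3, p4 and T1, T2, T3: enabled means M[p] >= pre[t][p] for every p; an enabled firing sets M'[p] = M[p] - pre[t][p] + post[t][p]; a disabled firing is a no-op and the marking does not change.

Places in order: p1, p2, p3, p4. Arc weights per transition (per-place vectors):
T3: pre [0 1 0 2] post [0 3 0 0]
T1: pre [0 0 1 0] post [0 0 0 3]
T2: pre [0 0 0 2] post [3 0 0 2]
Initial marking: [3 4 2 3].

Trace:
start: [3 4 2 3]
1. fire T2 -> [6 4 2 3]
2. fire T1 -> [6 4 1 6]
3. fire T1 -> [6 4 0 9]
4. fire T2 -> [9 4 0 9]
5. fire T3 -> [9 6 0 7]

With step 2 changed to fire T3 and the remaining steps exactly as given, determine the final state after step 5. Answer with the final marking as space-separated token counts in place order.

(re-executing from step 2 with the substitution; state before step 2: [6 4 2 3])
2. fire T3 -> [6 6 2 1]
3. fire T1 -> [6 6 1 4]
4. fire T2 -> [9 6 1 4]
5. fire T3 -> [9 8 1 2]

9 8 1 2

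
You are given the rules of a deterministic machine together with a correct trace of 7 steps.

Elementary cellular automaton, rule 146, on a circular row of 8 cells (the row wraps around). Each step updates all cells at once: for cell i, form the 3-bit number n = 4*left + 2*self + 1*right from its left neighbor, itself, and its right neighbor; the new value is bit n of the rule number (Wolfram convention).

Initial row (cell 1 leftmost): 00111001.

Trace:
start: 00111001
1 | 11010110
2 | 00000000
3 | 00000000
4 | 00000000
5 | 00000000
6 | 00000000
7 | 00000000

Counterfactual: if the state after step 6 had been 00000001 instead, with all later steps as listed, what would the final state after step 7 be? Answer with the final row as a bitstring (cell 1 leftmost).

state after step 6 := 00000001
7 | 10000010

10000010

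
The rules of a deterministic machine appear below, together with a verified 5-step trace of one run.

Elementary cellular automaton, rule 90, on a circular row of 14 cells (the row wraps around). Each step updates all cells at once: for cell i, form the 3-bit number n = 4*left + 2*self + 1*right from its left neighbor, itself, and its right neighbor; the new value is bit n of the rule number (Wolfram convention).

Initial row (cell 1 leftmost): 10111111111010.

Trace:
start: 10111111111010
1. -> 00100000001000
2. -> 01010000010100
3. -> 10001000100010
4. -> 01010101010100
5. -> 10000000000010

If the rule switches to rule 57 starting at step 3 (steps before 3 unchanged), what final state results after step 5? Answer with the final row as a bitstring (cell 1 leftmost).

01010110010101

(re-executing steps 3..5 under rule 57; state before step 3: 01010000010100)
3. -> 00101111001011
4. -> 10011000100110
5. -> 01010110010101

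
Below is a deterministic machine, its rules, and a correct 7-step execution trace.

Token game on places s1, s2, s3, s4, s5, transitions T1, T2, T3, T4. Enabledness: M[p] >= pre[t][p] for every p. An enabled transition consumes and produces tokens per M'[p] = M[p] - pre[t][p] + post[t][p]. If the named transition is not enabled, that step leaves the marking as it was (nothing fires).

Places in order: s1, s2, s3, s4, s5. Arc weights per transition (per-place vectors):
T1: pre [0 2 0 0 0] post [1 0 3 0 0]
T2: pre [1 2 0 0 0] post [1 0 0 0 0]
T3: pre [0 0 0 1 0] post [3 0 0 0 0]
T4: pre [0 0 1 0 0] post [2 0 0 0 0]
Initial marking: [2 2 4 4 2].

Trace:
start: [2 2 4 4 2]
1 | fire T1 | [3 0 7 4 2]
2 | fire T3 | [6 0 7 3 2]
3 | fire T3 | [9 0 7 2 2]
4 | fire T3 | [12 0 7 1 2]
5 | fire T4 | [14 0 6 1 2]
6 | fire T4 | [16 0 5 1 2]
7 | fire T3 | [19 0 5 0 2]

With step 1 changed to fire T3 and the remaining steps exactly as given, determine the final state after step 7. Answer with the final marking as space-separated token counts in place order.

(re-executing from step 1 with the substitution; state before step 1: [2 2 4 4 2])
1 | fire T3 | [5 2 4 3 2]
2 | fire T3 | [8 2 4 2 2]
3 | fire T3 | [11 2 4 1 2]
4 | fire T3 | [14 2 4 0 2]
5 | fire T4 | [16 2 3 0 2]
6 | fire T4 | [18 2 2 0 2]
7 | fire T3 | [18 2 2 0 2]

18 2 2 0 2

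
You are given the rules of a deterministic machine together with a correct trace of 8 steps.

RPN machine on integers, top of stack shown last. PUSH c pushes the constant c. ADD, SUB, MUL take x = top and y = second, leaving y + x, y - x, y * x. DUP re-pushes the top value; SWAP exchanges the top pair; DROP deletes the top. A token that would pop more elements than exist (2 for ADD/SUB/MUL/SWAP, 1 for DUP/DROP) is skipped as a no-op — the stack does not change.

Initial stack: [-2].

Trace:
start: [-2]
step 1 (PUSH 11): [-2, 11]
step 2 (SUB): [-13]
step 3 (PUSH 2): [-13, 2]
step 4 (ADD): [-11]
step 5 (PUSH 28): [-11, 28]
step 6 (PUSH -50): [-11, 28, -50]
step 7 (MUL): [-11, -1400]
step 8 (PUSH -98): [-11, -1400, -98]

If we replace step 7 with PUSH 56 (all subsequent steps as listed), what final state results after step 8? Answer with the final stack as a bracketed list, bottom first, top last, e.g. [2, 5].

(re-executing from step 7 with the substitution; state before step 7: [-11, 28, -50])
step 7 (PUSH 56): [-11, 28, -50, 56]
step 8 (PUSH -98): [-11, 28, -50, 56, -98]

[-11, 28, -50, 56, -98]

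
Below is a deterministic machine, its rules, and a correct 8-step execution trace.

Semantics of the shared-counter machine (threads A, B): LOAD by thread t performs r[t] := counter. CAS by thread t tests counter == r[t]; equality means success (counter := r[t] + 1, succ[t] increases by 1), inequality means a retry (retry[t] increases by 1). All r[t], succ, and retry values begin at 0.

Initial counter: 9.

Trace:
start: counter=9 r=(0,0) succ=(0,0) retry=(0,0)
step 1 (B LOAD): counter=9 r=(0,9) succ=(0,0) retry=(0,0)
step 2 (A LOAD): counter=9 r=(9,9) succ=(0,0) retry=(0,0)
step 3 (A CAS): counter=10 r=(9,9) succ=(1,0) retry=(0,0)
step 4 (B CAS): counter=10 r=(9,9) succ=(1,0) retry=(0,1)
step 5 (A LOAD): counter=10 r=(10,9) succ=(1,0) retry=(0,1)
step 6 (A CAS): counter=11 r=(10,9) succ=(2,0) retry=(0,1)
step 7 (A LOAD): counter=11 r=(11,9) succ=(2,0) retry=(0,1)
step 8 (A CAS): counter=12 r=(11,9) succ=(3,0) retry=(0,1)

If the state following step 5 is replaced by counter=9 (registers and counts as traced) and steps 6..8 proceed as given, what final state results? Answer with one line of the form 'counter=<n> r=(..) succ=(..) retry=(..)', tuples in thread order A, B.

counter=10 r=(9,9) succ=(2,0) retry=(1,1)

state after step 5 := counter=9 r=(10,9) succ=(1,0) retry=(0,1)
step 6 (A CAS): counter=9 r=(10,9) succ=(1,0) retry=(1,1)
step 7 (A LOAD): counter=9 r=(9,9) succ=(1,0) retry=(1,1)
step 8 (A CAS): counter=10 r=(9,9) succ=(2,0) retry=(1,1)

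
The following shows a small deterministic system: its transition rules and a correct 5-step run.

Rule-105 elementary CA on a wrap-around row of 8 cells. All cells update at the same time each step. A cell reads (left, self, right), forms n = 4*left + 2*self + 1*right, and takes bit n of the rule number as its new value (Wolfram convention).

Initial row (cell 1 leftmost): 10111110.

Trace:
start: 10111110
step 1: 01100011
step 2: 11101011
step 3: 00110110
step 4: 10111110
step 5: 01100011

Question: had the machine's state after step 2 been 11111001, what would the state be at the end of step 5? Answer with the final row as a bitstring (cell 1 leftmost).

01101111

state after step 2 := 11111001
step 3: 00001001
step 4: 01100000
step 5: 01101111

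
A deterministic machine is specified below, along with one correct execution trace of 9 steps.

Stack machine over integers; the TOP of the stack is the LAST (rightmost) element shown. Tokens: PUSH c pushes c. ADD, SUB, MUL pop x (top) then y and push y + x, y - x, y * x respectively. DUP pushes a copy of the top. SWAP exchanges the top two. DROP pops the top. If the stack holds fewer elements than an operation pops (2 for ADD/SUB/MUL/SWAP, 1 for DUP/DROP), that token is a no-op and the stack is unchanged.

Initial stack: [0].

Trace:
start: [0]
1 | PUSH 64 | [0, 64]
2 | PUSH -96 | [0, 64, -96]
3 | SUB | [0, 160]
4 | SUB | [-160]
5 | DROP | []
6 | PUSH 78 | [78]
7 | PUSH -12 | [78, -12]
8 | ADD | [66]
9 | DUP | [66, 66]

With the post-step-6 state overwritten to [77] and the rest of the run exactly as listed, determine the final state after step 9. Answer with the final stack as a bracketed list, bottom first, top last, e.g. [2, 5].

[65, 65]

state after step 6 := [77]
7 | PUSH -12 | [77, -12]
8 | ADD | [65]
9 | DUP | [65, 65]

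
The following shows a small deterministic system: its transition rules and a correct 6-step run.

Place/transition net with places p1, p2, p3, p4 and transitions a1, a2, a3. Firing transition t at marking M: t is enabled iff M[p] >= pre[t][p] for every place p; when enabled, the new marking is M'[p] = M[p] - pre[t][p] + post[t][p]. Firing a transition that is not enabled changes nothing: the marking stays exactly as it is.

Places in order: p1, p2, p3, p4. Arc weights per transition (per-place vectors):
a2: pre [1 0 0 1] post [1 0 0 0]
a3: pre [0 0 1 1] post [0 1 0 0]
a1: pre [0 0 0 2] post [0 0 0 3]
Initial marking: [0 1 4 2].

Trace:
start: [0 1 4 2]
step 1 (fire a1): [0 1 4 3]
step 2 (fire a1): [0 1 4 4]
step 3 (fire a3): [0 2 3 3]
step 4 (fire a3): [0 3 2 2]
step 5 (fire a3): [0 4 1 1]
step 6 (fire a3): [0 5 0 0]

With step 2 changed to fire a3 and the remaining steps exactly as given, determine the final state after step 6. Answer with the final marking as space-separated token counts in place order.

(re-executing from step 2 with the substitution; state before step 2: [0 1 4 3])
step 2 (fire a3): [0 2 3 2]
step 3 (fire a3): [0 3 2 1]
step 4 (fire a3): [0 4 1 0]
step 5 (fire a3): [0 4 1 0]
step 6 (fire a3): [0 4 1 0]

0 4 1 0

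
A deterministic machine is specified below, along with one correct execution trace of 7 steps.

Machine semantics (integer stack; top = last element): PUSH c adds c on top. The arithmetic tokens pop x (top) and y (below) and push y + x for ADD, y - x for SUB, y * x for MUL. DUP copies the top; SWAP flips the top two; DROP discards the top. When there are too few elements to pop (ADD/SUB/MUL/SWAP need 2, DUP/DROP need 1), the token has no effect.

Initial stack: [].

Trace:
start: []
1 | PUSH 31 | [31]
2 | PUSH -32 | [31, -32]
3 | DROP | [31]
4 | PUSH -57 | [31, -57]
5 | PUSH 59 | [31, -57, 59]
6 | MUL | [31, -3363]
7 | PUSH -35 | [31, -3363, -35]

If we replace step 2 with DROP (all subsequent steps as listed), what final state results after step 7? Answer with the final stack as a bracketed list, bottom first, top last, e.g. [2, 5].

[-3363, -35]

(re-executing from step 2 with the substitution; state before step 2: [31])
2 | DROP | []
3 | DROP | []
4 | PUSH -57 | [-57]
5 | PUSH 59 | [-57, 59]
6 | MUL | [-3363]
7 | PUSH -35 | [-3363, -35]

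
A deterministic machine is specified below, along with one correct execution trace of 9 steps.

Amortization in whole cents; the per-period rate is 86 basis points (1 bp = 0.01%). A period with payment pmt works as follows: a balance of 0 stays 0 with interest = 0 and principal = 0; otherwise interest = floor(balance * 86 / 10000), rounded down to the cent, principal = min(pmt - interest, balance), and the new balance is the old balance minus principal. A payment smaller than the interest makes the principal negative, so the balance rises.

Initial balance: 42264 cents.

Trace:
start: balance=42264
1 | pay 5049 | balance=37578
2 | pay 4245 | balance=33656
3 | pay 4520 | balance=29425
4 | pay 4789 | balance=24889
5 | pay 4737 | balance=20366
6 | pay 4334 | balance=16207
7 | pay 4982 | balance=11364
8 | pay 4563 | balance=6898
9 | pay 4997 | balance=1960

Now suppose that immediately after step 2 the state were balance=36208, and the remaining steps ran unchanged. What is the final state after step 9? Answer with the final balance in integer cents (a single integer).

4669

state after step 2 := balance=36208
3 | pay 4520 | balance=31999
4 | pay 4789 | balance=27485
5 | pay 4737 | balance=22984
6 | pay 4334 | balance=18847
7 | pay 4982 | balance=14027
8 | pay 4563 | balance=9584
9 | pay 4997 | balance=4669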